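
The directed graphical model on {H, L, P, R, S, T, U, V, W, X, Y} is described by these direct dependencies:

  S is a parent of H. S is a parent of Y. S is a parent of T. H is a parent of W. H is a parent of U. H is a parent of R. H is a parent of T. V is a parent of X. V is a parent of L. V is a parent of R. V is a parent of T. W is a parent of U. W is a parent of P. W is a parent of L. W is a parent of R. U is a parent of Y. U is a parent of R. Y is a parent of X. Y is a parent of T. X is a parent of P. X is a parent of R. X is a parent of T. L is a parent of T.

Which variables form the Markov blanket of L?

Ch(L) = {T}.
L's parents: V, W.
Other parents of L's children:
  parents(T) \ {L} = {H, S, V, X, Y}.
Taking the union gives {H, S, T, V, W, X, Y}.

{H, S, T, V, W, X, Y}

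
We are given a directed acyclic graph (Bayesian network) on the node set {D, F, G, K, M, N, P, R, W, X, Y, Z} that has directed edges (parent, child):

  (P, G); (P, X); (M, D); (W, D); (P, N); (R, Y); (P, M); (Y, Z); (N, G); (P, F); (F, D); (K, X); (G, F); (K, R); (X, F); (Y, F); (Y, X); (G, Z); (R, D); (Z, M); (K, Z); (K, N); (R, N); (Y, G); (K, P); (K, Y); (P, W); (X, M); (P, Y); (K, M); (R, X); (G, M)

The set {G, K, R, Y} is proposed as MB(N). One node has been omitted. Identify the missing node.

By definition, MB(N) is built from N's parents, N's children, and the co-parents of N.
Pa(N) = {K, P, R}.
N's children: G.
Co-parents of N (other parents of its children):
  G: P, Y
MB(N) = {G, K, P, R, Y}.
Comparing with the claimed set, P is missing.

P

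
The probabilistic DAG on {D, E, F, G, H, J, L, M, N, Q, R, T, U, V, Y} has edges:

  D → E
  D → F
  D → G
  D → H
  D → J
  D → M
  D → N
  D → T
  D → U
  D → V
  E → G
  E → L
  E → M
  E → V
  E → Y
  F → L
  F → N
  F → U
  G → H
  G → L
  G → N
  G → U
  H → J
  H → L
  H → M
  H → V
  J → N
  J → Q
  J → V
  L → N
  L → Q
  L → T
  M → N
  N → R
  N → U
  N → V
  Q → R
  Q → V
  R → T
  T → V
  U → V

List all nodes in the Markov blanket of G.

Parents of G: D, E.
Children of G: H, L, N, U.
Parents of each child, excluding G:
  H: D
  L: E, F, H
  N: D, F, J, L, M
  U: D, F, N
Union: {D, E} ∪ {H, L, N, U} ∪ {D, E, F, H, J, L, M, N} = {D, E, F, H, J, L, M, N, U}.

{D, E, F, H, J, L, M, N, U}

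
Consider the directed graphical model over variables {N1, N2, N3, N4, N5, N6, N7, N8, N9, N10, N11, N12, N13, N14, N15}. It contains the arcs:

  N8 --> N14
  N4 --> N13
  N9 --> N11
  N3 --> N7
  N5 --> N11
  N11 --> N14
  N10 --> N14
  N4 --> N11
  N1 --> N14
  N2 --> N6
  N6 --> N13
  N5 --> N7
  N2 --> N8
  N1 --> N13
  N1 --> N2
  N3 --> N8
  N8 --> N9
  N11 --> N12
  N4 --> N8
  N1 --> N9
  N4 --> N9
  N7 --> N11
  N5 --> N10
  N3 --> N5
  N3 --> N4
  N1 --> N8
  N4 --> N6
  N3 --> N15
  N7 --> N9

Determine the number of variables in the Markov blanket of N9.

6

N9 has parents N1, N4, N7, N8.
N9 has child N11.
For each child, the remaining parents (spouses of N9):
  parents(N11) \ {N9} = {N4, N5, N7}.
MB(N9) = {N1, N4, N5, N7, N8, N11}, which has 6 nodes.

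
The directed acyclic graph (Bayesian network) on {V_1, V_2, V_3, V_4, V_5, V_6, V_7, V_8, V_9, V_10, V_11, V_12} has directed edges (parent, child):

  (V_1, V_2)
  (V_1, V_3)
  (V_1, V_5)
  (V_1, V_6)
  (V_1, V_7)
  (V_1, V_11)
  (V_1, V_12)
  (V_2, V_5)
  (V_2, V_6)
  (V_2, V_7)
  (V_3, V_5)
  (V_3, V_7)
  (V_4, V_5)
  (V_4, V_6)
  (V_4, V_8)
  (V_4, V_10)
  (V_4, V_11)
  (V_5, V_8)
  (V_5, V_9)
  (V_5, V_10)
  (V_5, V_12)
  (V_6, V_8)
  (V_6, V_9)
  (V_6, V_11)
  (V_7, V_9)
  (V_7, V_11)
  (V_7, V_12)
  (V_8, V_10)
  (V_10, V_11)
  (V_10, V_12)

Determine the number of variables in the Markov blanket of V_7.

V_7 has children V_9, V_11, V_12.
Parents of V_7: V_1, V_2, V_3.
Parents of each child, excluding V_7:
  V_9's other parents are V_5, V_6.
  V_11 also has parents V_1, V_4, V_6, V_10.
  parents(V_12) \ {V_7} = {V_1, V_5, V_10}.
MB(V_7) = {V_1, V_2, V_3, V_4, V_5, V_6, V_9, V_10, V_11, V_12}, which has 10 nodes.

10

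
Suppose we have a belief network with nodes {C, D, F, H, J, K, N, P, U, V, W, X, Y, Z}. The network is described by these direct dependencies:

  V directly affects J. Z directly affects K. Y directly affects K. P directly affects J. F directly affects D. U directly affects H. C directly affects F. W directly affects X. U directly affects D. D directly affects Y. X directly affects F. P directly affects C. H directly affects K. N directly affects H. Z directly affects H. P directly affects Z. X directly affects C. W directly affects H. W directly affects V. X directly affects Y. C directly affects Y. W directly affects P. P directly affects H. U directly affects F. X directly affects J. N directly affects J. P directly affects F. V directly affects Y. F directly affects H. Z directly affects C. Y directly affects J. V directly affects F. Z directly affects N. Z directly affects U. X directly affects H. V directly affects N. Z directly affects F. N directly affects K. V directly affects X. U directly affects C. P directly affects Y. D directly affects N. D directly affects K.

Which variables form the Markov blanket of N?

A node's Markov blanket = Pa ∪ Ch ∪ (parents of Ch other than the node itself).
N's parents: D, V, Z.
Children of N: H, J, K.
Co-parents of N (other parents of its children):
  H: F, P, U, W, X, Z
  K: D, H, Y, Z
  J: P, V, X, Y
Union: {D, V, Z} ∪ {H, J, K} ∪ {D, F, H, P, U, V, W, X, Y, Z} = {D, F, H, J, K, P, U, V, W, X, Y, Z}.

{D, F, H, J, K, P, U, V, W, X, Y, Z}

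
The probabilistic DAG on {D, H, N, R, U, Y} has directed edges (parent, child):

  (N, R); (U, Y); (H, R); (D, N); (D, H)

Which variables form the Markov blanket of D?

{H, N}

Pa(D) = {}.
Children of D: H, N.
Other parents of D's children:
  H: no additional parents.
  N has no other parent.
Union: {} ∪ {H, N} ∪ {} = {H, N}.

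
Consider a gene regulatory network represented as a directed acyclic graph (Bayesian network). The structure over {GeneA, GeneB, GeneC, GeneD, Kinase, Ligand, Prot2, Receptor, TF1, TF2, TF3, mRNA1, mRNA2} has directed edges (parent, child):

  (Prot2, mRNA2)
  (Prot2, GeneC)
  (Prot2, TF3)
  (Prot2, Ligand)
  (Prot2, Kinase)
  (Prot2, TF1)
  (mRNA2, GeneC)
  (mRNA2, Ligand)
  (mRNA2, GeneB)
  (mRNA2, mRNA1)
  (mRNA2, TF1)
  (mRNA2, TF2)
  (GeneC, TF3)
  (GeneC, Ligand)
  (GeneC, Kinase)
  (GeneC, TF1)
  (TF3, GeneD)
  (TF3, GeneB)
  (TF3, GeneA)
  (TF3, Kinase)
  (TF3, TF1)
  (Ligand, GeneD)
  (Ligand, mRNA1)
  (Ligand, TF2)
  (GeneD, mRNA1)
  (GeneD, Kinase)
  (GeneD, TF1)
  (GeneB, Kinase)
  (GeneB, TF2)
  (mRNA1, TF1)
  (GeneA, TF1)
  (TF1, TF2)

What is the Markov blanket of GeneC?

{GeneA, GeneB, GeneD, Kinase, Ligand, Prot2, TF1, TF3, mRNA1, mRNA2}

Recall MB(v) = parents ∪ children ∪ spouses, where spouses are the other parents of v's children.
GeneC has children Kinase, Ligand, TF1, TF3.
Pa(GeneC) = {Prot2, mRNA2}.
For each child, the remaining parents (spouses of GeneC):
  TF3: Prot2
  Ligand: Prot2, mRNA2
  Kinase: GeneB, GeneD, Prot2, TF3
  TF1: GeneA, GeneD, Prot2, TF3, mRNA1, mRNA2
Taking the union gives {GeneA, GeneB, GeneD, Kinase, Ligand, Prot2, TF1, TF3, mRNA1, mRNA2}.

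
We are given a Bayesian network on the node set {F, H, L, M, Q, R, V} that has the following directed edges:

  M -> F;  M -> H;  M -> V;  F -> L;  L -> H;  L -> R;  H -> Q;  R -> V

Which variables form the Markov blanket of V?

Recall MB(v) = parents ∪ children ∪ spouses, where spouses are the other parents of v's children.
V's parents: M, R.
V's children: none.
With no children, V has no spouses; the co-parent set is empty.
MB(V) = {M, R}.

{M, R}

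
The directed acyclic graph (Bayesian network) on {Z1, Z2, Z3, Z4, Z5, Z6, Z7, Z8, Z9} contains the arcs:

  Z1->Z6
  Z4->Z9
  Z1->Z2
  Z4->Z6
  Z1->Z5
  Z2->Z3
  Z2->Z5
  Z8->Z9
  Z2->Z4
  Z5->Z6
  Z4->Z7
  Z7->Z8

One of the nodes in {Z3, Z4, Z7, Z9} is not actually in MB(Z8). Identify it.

Parents of Z8: Z7.
Ch(Z8) = {Z9}.
Other parents of Z8's children:
  Z9: Z4
MB(Z8) = {Z4, Z7, Z9}.
Z3 is neither a parent, child, nor co-parent of Z8, so it does not belong.

Z3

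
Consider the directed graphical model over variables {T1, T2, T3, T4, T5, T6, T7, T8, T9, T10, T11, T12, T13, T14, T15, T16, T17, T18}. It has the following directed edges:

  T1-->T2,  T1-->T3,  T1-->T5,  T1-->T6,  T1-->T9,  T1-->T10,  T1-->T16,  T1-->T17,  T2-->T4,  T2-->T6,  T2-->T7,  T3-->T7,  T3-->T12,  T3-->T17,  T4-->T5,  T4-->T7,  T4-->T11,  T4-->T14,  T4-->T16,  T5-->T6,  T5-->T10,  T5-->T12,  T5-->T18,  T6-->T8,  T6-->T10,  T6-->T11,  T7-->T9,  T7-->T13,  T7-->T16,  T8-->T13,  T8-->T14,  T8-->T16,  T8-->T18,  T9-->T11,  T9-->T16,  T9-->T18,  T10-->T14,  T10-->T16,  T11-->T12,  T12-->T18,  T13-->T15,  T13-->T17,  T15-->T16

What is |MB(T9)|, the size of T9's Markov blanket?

12

A node's Markov blanket = Pa ∪ Ch ∪ (parents of Ch other than the node itself).
T9 has children T11, T16, T18.
Parents of T9: T1, T7.
For each child, the remaining parents (spouses of T9):
  T11 also has parents T4, T6.
  T16 also has parents T1, T4, T7, T8, T10, T15.
  T18 also has parents T5, T8, T12.
MB(T9) = {T1, T4, T5, T6, T7, T8, T10, T11, T12, T15, T16, T18}, which has 12 nodes.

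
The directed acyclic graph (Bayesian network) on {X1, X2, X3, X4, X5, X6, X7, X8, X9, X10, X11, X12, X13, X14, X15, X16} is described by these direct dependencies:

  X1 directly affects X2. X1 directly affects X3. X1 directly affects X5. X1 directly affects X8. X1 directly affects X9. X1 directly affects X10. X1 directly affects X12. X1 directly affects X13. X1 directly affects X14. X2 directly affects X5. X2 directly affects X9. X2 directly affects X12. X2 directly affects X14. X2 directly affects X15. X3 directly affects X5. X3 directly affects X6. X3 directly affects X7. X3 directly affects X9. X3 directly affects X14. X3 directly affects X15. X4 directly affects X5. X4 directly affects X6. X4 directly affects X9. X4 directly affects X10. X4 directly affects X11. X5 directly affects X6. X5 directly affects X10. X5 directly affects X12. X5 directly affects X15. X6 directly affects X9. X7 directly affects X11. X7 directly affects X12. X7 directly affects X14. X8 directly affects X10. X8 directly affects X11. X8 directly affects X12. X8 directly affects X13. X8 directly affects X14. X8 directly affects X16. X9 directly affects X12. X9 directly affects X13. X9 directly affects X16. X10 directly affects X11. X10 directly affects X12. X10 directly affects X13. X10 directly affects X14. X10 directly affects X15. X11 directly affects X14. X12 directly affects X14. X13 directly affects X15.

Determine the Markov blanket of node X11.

{X1, X2, X3, X4, X7, X8, X10, X12, X14}

By definition, MB(X11) is built from X11's parents, X11's children, and the co-parents of X11.
X11 has parents X4, X7, X8, X10.
Ch(X11) = {X14}.
For each child, the remaining parents (spouses of X11):
  parents(X14) \ {X11} = {X1, X2, X3, X7, X8, X10, X12}.
So the Markov blanket of X11 is {X1, X2, X3, X4, X7, X8, X10, X12, X14}.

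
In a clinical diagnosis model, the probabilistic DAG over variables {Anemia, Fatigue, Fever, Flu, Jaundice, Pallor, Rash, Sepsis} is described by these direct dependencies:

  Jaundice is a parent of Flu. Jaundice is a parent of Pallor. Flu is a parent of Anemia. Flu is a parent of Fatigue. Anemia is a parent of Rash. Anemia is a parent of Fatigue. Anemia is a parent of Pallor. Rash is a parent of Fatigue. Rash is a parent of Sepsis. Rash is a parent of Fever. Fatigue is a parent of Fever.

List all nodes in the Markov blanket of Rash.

{Anemia, Fatigue, Fever, Flu, Sepsis}

The Markov blanket of a node is its parents, its children, and the other parents of its children.
Rash's parents: Anemia.
Rash's children: Fatigue, Fever, Sepsis.
Parents of each child, excluding Rash:
  Fatigue: Anemia, Flu
  Sepsis: —
  Fever: Fatigue
Union: {Anemia} ∪ {Fatigue, Fever, Sepsis} ∪ {Anemia, Fatigue, Flu} = {Anemia, Fatigue, Fever, Flu, Sepsis}.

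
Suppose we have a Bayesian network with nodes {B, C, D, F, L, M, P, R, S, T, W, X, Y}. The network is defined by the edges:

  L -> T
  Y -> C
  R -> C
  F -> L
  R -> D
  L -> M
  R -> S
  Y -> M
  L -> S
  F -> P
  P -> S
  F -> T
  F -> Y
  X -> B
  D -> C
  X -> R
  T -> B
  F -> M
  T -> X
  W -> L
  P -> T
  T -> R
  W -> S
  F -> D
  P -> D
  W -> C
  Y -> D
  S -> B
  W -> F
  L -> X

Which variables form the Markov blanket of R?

{C, D, F, L, P, S, T, W, X, Y}

The Markov blanket of a node is its parents, its children, and the other parents of its children.
R has parents T, X.
R's children: C, D, S.
Parents of each child, excluding R:
  S: L, P, W
  D: F, P, Y
  C: D, W, Y
Union: {T, X} ∪ {C, D, S} ∪ {D, F, L, P, W, Y} = {C, D, F, L, P, S, T, W, X, Y}.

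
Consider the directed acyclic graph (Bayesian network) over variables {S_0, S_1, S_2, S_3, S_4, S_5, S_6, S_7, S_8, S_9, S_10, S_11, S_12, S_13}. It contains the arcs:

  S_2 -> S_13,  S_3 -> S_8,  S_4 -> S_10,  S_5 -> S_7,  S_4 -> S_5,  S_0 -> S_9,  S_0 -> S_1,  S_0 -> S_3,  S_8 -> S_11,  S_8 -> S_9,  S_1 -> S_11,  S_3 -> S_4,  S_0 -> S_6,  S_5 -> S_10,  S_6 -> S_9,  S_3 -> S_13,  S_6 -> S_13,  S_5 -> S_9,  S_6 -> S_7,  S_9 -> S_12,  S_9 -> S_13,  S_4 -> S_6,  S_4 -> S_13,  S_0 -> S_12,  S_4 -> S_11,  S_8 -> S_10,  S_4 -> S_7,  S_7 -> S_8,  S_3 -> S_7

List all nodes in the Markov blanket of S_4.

By definition, MB(S_4) is built from S_4's parents, S_4's children, and the co-parents of S_4.
Children of S_4: S_5, S_6, S_7, S_10, S_11, S_13.
S_4's parents: S_3.
Co-parents of S_4 (other parents of its children):
  S_5 has no other parent.
  S_6 also has parent S_0.
  S_7's other parents are S_3, S_5, S_6.
  S_10's other parents are S_5, S_8.
  S_11 also has parents S_1, S_8.
  S_13's other parents are S_2, S_3, S_6, S_9.
So the Markov blanket of S_4 is {S_0, S_1, S_2, S_3, S_5, S_6, S_7, S_8, S_9, S_10, S_11, S_13}.

{S_0, S_1, S_2, S_3, S_5, S_6, S_7, S_8, S_9, S_10, S_11, S_13}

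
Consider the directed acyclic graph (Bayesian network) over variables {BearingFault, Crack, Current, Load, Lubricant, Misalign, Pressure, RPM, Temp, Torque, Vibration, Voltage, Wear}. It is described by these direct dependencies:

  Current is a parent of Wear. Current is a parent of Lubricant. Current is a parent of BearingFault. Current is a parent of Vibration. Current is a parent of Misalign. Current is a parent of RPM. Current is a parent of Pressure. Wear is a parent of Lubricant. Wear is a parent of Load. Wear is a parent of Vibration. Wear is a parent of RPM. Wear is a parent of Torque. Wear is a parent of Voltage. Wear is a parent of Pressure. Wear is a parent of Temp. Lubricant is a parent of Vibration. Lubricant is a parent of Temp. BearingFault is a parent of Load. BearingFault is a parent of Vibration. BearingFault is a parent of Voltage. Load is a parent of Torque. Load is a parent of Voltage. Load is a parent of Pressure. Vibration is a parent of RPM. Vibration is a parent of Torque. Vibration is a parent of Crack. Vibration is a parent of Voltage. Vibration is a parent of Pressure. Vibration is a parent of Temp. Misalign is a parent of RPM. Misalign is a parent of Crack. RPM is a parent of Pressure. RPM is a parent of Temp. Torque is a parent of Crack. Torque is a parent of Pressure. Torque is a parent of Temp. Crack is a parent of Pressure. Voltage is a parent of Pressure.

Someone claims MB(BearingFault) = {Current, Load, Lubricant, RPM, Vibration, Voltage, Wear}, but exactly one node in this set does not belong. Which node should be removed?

RPM

A node's Markov blanket = Pa ∪ Ch ∪ (parents of Ch other than the node itself).
Parents of BearingFault: Current.
Children of BearingFault: Load, Vibration, Voltage.
Parents of each child, excluding BearingFault:
  Load: Wear
  Vibration: Current, Lubricant, Wear
  Voltage: Load, Vibration, Wear
MB(BearingFault) = {Current, Load, Lubricant, Vibration, Voltage, Wear}.
RPM is neither a parent, child, nor co-parent of BearingFault, so it does not belong.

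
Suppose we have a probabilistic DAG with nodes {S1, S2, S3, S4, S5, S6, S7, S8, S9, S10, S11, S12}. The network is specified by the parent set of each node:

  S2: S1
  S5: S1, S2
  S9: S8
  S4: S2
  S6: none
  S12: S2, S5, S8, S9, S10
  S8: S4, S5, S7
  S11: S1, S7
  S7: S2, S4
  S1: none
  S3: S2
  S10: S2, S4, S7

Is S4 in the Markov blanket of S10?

Yes

S4 is a parent of S10.
So S4 ∈ MB(S10).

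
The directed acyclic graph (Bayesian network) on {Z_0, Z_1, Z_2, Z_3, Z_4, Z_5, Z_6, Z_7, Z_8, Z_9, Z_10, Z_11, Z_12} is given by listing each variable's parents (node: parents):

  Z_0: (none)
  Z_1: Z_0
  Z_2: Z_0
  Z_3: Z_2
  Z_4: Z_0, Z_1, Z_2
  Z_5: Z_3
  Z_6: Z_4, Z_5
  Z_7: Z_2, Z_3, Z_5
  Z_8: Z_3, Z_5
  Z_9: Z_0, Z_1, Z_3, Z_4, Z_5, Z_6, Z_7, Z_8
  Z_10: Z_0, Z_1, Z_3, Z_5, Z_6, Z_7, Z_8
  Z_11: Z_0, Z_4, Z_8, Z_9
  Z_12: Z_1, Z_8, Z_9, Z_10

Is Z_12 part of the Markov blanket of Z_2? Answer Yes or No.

No

The Markov blanket of a node is its parents, its children, and the other parents of its children.
Z_2's parents: Z_0.
Children of Z_2: Z_3, Z_4, Z_7.
Co-parents of Z_2 (other parents of its children):
  Z_3 has no other parent.
  parents(Z_4) \ {Z_2} = {Z_0, Z_1}.
  Z_7 also has parents Z_3, Z_5.
MB(Z_2) = {Z_0, Z_1, Z_3, Z_4, Z_5, Z_7}; Z_12 is not in this set.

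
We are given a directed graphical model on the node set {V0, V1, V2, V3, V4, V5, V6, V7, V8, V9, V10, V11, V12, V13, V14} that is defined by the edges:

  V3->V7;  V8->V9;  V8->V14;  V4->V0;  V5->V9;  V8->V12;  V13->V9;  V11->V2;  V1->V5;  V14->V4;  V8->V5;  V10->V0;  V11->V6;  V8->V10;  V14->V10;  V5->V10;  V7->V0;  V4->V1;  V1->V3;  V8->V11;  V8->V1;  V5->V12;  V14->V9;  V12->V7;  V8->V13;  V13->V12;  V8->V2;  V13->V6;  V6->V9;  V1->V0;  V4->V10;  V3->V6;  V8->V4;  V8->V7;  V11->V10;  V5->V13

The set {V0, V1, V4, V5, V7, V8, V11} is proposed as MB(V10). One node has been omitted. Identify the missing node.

V14

Pa(V10) = {V4, V5, V8, V11, V14}.
V10's children: V0.
Parents of each child, excluding V10:
  V0 also has parents V1, V4, V7.
MB(V10) = {V0, V1, V4, V5, V7, V8, V11, V14}.
Comparing with the claimed set, V14 is missing.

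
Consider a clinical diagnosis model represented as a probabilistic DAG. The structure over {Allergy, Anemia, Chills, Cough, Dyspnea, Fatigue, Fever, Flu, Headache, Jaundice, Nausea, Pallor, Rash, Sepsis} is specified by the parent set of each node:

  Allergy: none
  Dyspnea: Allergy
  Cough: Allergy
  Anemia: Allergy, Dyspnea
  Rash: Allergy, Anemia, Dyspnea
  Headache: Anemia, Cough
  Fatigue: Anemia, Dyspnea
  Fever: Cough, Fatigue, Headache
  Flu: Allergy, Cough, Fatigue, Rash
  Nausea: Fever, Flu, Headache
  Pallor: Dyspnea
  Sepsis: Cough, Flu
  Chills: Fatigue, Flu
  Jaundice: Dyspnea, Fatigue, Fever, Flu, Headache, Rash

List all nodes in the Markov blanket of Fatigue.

{Allergy, Anemia, Chills, Cough, Dyspnea, Fever, Flu, Headache, Jaundice, Rash}

Recall MB(v) = parents ∪ children ∪ spouses, where spouses are the other parents of v's children.
Pa(Fatigue) = {Anemia, Dyspnea}.
Ch(Fatigue) = {Chills, Fever, Flu, Jaundice}.
For each child, the remaining parents (spouses of Fatigue):
  Fever's other parents are Cough, Headache.
  parents(Flu) \ {Fatigue} = {Allergy, Cough, Rash}.
  Chills's other parent is Flu.
  parents(Jaundice) \ {Fatigue} = {Dyspnea, Fever, Flu, Headache, Rash}.
So the Markov blanket of Fatigue is {Allergy, Anemia, Chills, Cough, Dyspnea, Fever, Flu, Headache, Jaundice, Rash}.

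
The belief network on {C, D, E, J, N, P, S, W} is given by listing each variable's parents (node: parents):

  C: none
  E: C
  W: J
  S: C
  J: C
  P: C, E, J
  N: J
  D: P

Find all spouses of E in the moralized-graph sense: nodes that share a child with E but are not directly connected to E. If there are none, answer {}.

{J}

Children of E: P.
  P also has parents C, J.
Excluding nodes already adjacent to E (C, P), the co-parent-only contribution is {J}.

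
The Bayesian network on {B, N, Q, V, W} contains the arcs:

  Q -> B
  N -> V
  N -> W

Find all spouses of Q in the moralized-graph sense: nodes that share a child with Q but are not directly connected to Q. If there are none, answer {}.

{}

Children of Q: B.
  B: no additional parents.
Excluding nodes already adjacent to Q (B), the co-parent-only contribution is {}.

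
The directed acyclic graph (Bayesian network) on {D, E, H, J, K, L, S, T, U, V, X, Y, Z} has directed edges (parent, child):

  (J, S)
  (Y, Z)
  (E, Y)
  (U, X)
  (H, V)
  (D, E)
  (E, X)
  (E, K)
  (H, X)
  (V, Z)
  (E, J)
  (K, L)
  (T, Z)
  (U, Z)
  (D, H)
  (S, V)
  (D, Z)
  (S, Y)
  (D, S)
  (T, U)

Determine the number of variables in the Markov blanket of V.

A node's Markov blanket = Pa ∪ Ch ∪ (parents of Ch other than the node itself).
V has parents H, S.
Ch(V) = {Z}.
Other parents of V's children:
  Z also has parents D, T, U, Y.
MB(V) = {D, H, S, T, U, Y, Z}, which has 7 nodes.

7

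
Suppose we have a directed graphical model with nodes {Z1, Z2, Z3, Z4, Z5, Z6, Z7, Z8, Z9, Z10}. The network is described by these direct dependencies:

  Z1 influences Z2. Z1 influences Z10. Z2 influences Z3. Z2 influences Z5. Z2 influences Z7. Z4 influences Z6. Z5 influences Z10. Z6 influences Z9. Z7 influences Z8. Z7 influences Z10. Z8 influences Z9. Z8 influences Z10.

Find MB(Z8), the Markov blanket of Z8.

By definition, MB(Z8) is built from Z8's parents, Z8's children, and the co-parents of Z8.
Z8's children: Z9, Z10.
Parents of Z8: Z7.
Co-parents of Z8 (other parents of its children):
  Z9: Z6
  Z10: Z1, Z5, Z7
So the Markov blanket of Z8 is {Z1, Z5, Z6, Z7, Z9, Z10}.

{Z1, Z5, Z6, Z7, Z9, Z10}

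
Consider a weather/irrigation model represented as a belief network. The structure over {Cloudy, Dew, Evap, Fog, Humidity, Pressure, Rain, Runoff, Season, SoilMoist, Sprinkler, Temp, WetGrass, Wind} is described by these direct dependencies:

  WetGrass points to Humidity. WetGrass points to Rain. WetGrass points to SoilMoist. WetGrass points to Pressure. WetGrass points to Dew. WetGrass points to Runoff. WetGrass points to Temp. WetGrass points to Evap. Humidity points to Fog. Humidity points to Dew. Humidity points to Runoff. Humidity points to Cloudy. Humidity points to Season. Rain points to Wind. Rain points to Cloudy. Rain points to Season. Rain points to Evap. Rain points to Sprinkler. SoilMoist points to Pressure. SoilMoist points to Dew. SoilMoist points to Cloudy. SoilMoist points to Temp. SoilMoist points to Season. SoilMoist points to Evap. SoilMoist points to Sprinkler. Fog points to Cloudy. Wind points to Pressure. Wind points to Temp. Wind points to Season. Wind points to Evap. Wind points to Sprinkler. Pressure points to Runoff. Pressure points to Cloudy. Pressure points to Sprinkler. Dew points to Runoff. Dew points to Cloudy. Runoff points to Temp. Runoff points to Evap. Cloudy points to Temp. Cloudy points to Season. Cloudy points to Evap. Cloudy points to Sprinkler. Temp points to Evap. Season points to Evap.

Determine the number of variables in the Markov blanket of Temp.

8

Parents of Temp: Cloudy, Runoff, SoilMoist, WetGrass, Wind.
Temp's children: Evap.
Parents of each child, excluding Temp:
  Evap: Cloudy, Rain, Runoff, Season, SoilMoist, WetGrass, Wind
MB(Temp) = {Cloudy, Evap, Rain, Runoff, Season, SoilMoist, WetGrass, Wind}, which has 8 nodes.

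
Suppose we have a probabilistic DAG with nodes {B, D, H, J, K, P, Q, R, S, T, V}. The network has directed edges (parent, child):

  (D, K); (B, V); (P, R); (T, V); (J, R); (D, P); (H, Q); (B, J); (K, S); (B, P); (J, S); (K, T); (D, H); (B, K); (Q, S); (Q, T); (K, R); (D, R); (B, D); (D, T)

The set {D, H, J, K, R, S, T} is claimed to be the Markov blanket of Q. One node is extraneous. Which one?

R

Pa(Q) = {H}.
Q's children: S, T.
Parents of each child, excluding Q:
  parents(S) \ {Q} = {J, K}.
  T's other parents are D, K.
MB(Q) = {D, H, J, K, S, T}.
R is neither a parent, child, nor co-parent of Q, so it does not belong.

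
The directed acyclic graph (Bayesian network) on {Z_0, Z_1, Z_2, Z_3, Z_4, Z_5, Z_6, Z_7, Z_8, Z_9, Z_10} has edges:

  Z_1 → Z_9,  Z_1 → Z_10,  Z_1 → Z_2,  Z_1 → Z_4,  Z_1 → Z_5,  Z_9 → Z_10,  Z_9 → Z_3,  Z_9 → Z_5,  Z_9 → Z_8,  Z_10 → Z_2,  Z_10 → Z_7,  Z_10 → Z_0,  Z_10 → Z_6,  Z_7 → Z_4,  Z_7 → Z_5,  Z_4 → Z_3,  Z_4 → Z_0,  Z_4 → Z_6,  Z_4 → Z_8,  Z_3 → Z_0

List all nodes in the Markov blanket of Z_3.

The Markov blanket of a node is its parents, its children, and the other parents of its children.
Z_3 has parents Z_4, Z_9.
Z_3 has child Z_0.
Parents of each child, excluding Z_3:
  Z_0's other parents are Z_4, Z_10.
MB(Z_3) = {Z_0, Z_4, Z_9, Z_10}.

{Z_0, Z_4, Z_9, Z_10}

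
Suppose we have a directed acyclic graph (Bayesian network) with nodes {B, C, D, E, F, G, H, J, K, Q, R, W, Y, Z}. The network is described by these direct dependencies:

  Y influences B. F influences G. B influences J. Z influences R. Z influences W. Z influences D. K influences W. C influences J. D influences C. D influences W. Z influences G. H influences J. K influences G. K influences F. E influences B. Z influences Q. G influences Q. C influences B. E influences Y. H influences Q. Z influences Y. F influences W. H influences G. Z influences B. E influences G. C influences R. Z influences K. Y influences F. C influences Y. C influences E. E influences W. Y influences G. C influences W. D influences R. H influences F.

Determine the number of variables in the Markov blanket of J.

The Markov blanket of a node is its parents, its children, and the other parents of its children.
J's parents: B, C, H.
Ch(J) = {}.
With no children, J has no spouses; the co-parent set is empty.
MB(J) = {B, C, H}, which has 3 nodes.

3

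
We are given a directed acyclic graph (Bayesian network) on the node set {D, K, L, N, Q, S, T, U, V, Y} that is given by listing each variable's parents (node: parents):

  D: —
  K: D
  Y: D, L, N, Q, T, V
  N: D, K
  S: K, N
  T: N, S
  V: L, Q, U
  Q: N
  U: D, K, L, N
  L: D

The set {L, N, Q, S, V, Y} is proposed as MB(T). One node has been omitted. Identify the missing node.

D

The Markov blanket of a node is its parents, its children, and the other parents of its children.
Children of T: Y.
T's parents: N, S.
Parents of each child, excluding T:
  Y's other parents are D, L, N, Q, V.
MB(T) = {D, L, N, Q, S, V, Y}.
Comparing with the claimed set, D is missing.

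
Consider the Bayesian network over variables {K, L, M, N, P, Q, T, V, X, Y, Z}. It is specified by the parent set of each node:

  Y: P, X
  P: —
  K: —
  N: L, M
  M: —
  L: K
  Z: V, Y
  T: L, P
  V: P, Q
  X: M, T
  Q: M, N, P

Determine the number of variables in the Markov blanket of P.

8

The Markov blanket of a node is its parents, its children, and the other parents of its children.
Parents of P: none.
Ch(P) = {Q, T, V, Y}.
Co-parents of P (other parents of its children):
  parents(Q) \ {P} = {M, N}.
  T's other parent is L.
  V's other parent is Q.
  parents(Y) \ {P} = {X}.
MB(P) = {L, M, N, Q, T, V, X, Y}, which has 8 nodes.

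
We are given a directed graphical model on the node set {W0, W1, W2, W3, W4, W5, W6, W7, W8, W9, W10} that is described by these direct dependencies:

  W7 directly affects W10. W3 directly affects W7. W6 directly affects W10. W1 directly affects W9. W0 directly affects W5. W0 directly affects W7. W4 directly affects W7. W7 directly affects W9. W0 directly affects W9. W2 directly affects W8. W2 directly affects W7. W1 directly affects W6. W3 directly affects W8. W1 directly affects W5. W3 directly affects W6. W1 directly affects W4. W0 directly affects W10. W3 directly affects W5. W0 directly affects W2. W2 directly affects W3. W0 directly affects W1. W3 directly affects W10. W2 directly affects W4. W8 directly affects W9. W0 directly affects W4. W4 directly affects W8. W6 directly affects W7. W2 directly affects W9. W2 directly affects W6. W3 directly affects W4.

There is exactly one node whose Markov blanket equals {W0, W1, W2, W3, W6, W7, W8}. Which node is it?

The target node must have every member of {W0, W1, W2, W3, W6, W7, W8} as a parent, child, or co-parent, and no others.
Parents of W4: W0, W1, W2, W3; children: W7, W8; co-parents: W0, W2, W3, W6.
These exactly cover the given set, so the node is W4.

W4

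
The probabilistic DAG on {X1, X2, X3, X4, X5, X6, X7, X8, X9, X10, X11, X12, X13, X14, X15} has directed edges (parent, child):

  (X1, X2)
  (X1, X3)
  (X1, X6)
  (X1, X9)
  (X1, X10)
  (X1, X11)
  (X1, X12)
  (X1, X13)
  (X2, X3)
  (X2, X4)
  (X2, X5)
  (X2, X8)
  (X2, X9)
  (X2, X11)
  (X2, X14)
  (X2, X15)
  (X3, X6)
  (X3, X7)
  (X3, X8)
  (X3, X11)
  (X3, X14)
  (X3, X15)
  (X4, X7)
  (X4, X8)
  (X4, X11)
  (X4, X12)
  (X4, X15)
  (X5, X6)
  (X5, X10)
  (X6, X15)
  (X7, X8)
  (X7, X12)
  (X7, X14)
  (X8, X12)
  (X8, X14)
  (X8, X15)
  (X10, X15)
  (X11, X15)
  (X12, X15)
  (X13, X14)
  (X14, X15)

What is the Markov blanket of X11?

{X1, X2, X3, X4, X6, X8, X10, X12, X14, X15}

The Markov blanket of a node is its parents, its children, and the other parents of its children.
Parents of X11: X1, X2, X3, X4.
Ch(X11) = {X15}.
Other parents of X11's children:
  X15's other parents are X2, X3, X4, X6, X8, X10, X12, X14.
So the Markov blanket of X11 is {X1, X2, X3, X4, X6, X8, X10, X12, X14, X15}.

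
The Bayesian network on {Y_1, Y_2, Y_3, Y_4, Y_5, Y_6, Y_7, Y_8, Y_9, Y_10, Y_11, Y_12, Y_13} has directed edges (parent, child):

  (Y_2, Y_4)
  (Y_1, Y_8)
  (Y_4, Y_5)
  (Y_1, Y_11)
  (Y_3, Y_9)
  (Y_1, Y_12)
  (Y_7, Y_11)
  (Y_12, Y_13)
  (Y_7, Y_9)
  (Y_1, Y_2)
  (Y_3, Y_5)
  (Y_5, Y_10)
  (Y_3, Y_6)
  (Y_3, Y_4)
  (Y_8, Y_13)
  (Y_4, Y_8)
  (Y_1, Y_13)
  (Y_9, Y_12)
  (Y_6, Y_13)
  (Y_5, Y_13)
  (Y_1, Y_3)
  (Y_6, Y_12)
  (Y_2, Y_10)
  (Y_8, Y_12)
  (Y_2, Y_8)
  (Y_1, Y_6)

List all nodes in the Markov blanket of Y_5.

Parents of Y_5: Y_3, Y_4.
Children of Y_5: Y_10, Y_13.
Co-parents of Y_5 (other parents of its children):
  parents(Y_10) \ {Y_5} = {Y_2}.
  parents(Y_13) \ {Y_5} = {Y_1, Y_6, Y_8, Y_12}.
Taking the union gives {Y_1, Y_2, Y_3, Y_4, Y_6, Y_8, Y_10, Y_12, Y_13}.

{Y_1, Y_2, Y_3, Y_4, Y_6, Y_8, Y_10, Y_12, Y_13}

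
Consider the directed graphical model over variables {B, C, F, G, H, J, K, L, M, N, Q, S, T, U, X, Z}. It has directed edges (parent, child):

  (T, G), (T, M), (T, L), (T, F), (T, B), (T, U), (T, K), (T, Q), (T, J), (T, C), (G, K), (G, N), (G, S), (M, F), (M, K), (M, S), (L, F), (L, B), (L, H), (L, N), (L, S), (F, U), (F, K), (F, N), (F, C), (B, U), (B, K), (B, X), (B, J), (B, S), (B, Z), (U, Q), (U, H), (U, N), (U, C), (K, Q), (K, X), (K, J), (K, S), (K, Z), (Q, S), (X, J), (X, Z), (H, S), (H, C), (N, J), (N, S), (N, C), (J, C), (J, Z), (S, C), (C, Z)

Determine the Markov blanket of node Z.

Recall MB(v) = parents ∪ children ∪ spouses, where spouses are the other parents of v's children.
Ch(Z) = {}.
Pa(Z) = {B, C, J, K, X}.
With no children, Z has no spouses; the co-parent set is empty.
So the Markov blanket of Z is {B, C, J, K, X}.

{B, C, J, K, X}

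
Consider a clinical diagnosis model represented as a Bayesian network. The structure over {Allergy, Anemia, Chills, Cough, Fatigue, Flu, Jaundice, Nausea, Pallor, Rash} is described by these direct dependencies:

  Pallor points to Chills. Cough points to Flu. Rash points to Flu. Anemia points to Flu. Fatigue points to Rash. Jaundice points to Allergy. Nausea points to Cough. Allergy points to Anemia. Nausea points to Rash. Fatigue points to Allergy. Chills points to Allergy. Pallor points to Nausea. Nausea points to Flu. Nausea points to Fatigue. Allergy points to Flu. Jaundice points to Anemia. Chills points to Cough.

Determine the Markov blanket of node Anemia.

Parents of Anemia: Allergy, Jaundice.
Ch(Anemia) = {Flu}.
Other parents of Anemia's children:
  Flu: Allergy, Cough, Nausea, Rash
Taking the union gives {Allergy, Cough, Flu, Jaundice, Nausea, Rash}.

{Allergy, Cough, Flu, Jaundice, Nausea, Rash}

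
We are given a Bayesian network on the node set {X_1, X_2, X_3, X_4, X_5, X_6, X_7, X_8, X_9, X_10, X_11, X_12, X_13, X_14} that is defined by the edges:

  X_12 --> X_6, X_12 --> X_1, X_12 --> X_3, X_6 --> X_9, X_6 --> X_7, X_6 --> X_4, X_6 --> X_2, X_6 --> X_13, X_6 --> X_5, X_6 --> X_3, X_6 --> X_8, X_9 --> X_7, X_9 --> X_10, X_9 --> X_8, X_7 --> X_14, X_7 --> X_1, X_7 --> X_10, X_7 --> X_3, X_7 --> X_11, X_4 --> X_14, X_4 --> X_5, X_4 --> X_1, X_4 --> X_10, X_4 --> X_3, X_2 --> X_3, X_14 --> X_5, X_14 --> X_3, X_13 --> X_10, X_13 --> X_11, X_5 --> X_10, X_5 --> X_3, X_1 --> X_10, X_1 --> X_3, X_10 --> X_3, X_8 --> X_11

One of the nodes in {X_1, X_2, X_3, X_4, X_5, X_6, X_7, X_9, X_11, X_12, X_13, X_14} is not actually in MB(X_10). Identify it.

The Markov blanket of a node is its parents, its children, and the other parents of its children.
X_10 has parents X_1, X_4, X_5, X_7, X_9, X_13.
X_10's children: X_3.
Co-parents of X_10 (other parents of its children):
  X_3's other parents are X_1, X_2, X_4, X_5, X_6, X_7, X_12, X_14.
MB(X_10) = {X_1, X_2, X_3, X_4, X_5, X_6, X_7, X_9, X_12, X_13, X_14}.
X_11 is neither a parent, child, nor co-parent of X_10, so it does not belong.

X_11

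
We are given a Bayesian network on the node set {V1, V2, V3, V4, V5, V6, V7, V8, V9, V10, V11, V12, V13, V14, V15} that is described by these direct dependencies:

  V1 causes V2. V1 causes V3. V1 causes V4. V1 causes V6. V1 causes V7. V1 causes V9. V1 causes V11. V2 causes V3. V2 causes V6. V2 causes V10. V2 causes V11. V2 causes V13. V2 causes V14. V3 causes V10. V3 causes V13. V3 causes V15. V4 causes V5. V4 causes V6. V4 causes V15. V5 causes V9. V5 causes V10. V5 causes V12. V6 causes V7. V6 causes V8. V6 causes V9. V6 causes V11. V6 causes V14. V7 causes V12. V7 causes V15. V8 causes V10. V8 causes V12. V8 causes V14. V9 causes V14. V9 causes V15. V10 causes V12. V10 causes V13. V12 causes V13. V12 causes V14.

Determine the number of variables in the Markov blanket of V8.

V8 has parent V6.
V8 has children V10, V12, V14.
For each child, the remaining parents (spouses of V8):
  V10 also has parents V2, V3, V5.
  parents(V12) \ {V8} = {V5, V7, V10}.
  V14's other parents are V2, V6, V9, V12.
MB(V8) = {V2, V3, V5, V6, V7, V9, V10, V12, V14}, which has 9 nodes.

9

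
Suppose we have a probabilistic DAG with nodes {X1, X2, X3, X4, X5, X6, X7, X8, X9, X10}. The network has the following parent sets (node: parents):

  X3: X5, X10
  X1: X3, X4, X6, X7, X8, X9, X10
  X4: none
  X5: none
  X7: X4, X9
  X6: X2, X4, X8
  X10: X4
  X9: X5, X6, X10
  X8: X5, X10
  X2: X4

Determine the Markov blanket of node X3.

Ch(X3) = {X1}.
X3's parents: X5, X10.
Other parents of X3's children:
  X1's other parents are X4, X6, X7, X8, X9, X10.
Taking the union gives {X1, X4, X5, X6, X7, X8, X9, X10}.

{X1, X4, X5, X6, X7, X8, X9, X10}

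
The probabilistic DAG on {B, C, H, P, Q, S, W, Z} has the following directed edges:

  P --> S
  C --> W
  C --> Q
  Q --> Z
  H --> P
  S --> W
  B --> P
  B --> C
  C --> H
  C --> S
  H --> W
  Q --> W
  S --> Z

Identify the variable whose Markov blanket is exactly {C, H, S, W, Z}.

Q

The target node must have every member of {C, H, S, W, Z} as a parent, child, or co-parent, and no others.
Parents of Q: C; children: W, Z; co-parents: C, H, S.
These exactly cover the given set, so the node is Q.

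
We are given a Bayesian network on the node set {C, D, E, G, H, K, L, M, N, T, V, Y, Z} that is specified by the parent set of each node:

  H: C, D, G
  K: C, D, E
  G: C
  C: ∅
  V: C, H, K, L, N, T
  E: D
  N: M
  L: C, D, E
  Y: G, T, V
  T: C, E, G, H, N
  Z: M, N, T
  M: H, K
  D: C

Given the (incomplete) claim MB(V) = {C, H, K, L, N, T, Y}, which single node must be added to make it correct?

Recall MB(v) = parents ∪ children ∪ spouses, where spouses are the other parents of v's children.
Parents of V: C, H, K, L, N, T.
V has child Y.
For each child, the remaining parents (spouses of V):
  Y's other parents are G, T.
MB(V) = {C, G, H, K, L, N, T, Y}.
Comparing with the claimed set, G is missing.

G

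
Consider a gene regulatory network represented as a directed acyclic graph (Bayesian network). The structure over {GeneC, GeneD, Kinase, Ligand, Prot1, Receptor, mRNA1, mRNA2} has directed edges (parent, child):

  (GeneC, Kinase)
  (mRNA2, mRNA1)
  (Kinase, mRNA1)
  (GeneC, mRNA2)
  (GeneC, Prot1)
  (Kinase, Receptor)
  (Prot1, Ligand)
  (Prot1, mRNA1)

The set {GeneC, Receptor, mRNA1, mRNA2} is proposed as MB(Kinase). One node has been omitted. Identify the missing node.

The Markov blanket of a node is its parents, its children, and the other parents of its children.
Pa(Kinase) = {GeneC}.
Children of Kinase: Receptor, mRNA1.
Co-parents of Kinase (other parents of its children):
  mRNA1 also has parents Prot1, mRNA2.
  Receptor: no additional parents.
MB(Kinase) = {GeneC, Prot1, Receptor, mRNA1, mRNA2}.
Comparing with the claimed set, Prot1 is missing.

Prot1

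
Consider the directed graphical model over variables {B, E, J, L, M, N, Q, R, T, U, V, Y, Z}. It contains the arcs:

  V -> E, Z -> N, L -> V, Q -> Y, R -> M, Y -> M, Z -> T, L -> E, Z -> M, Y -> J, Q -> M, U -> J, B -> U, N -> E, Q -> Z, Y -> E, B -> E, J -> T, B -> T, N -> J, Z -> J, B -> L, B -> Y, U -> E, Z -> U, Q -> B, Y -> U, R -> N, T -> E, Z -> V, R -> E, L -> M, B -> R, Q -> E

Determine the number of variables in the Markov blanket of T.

11

Recall MB(v) = parents ∪ children ∪ spouses, where spouses are the other parents of v's children.
T has parents B, J, Z.
T's children: E.
Other parents of T's children:
  E: B, L, N, Q, R, U, V, Y
MB(T) = {B, E, J, L, N, Q, R, U, V, Y, Z}, which has 11 nodes.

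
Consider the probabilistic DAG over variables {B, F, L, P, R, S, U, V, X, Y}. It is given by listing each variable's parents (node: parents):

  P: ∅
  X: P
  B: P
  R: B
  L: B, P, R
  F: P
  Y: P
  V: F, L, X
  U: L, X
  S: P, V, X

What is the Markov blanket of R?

{B, L, P}

R has child L.
Parents of R: B.
Co-parents of R (other parents of its children):
  L: B, P
Union: {B} ∪ {L} ∪ {B, P} = {B, L, P}.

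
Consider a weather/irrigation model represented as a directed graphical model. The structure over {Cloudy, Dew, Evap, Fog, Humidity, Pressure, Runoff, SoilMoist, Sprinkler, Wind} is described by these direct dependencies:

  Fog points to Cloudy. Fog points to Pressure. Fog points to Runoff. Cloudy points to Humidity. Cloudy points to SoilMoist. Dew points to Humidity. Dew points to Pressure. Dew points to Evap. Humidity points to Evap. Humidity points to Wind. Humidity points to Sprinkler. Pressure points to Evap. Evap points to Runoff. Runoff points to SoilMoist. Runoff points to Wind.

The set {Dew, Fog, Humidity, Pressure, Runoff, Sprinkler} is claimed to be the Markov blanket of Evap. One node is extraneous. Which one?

Sprinkler

By definition, MB(Evap) is built from Evap's parents, Evap's children, and the co-parents of Evap.
Evap has parents Dew, Humidity, Pressure.
Children of Evap: Runoff.
For each child, the remaining parents (spouses of Evap):
  Runoff: Fog
MB(Evap) = {Dew, Fog, Humidity, Pressure, Runoff}.
Sprinkler is neither a parent, child, nor co-parent of Evap, so it does not belong.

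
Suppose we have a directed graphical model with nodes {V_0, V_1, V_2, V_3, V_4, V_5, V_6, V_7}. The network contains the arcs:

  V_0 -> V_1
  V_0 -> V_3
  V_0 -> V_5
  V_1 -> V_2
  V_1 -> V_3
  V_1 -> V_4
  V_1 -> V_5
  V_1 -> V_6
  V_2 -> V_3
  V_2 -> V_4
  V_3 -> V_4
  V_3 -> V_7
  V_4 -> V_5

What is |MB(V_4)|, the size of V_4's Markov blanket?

Recall MB(v) = parents ∪ children ∪ spouses, where spouses are the other parents of v's children.
V_4 has parents V_1, V_2, V_3.
Ch(V_4) = {V_5}.
Other parents of V_4's children:
  V_5: V_0, V_1
MB(V_4) = {V_0, V_1, V_2, V_3, V_5}, which has 5 nodes.

5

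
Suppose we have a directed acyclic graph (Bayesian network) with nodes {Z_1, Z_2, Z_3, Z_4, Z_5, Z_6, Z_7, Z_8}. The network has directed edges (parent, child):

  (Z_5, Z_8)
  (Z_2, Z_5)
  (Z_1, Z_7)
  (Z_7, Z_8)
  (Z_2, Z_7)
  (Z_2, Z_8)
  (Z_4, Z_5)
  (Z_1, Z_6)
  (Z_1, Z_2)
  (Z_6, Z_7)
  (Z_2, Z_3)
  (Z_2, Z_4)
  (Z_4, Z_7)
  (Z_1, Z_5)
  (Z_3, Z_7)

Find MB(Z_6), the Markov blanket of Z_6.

{Z_1, Z_2, Z_3, Z_4, Z_7}

By definition, MB(Z_6) is built from Z_6's parents, Z_6's children, and the co-parents of Z_6.
Z_6 has child Z_7.
Z_6's parents: Z_1.
Other parents of Z_6's children:
  Z_7's other parents are Z_1, Z_2, Z_3, Z_4.
So the Markov blanket of Z_6 is {Z_1, Z_2, Z_3, Z_4, Z_7}.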